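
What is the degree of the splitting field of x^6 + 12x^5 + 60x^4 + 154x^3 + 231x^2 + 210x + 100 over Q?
The degree of the splitting field over Q equals the order of the Galois group, so first determine the group. The polynomial f is an irreducible sextic over Q, so G = Gal(f/Q) is one of the 16 transitive subgroups 6T1, ..., 6T16 of S_6. The discriminant of f is -1160950579200, which is not a perfect square, so G is not contained in A_6. The transitive groups of degree 6 not contained in A_6 are: C_6 (6T1, order 6), S_3 (6T2, order 6), D_6 (6T3, order 12), C_3 x S_3 (6T5, order 18), A_4 x C_2 (6T6, order 24), S_4 (6T8, order 24), S_3 x S_3 (6T9, order 36), S_4 x C_2 (6T11, order 48), (S_3 x S_3) : C_2 (6T13, order 72), PGL(2,5) (6T14, order 120), S_6 (6T16, order 720). By Dedekind's theorem, for a prime p not dividing disc(f) the degrees of the irreducible factors of f mod p form the cycle type of an element of G. Factoring f modulo the 23 such primes p <= 101 (skipping 2, 3, 5, which divide the discriminant), each new pattern first appears at: mod 7: f = (x^3 + 6x^2 + 4x + 1)(x^3 + 6x^2 + 6x + 2), pattern 3+3; mod 11: f = (x^2 + 6x + 2)(x^2 + 8x + 3)(x^2 + 9x + 2), pattern 2+2+2; mod 61: f = (x + 8)(x + 14)(x + 16)(x + 20)(x + 37)(x + 39), pattern 1+1+1+1+1+1. No other pattern occurs in this range, so the set of observed cycle types is {3+3, 2+2+2, 1+1+1+1+1+1}. The candidates containing elements of all these cycle types are C_6 (6T1) of order 6, S_3 (6T2) of order 6, D_6 (6T3) of order 12, C_3 x S_3 (6T5) of order 18, A_4 x C_2 (6T6) of order 24, S_4 (6T8) of order 24, S_3 x S_3 (6T9) of order 36, S_4 x C_2 (6T11) of order 48, (S_3 x S_3) : C_2 (6T13) of order 72, PGL(2,5) (6T14) of order 120, S_6 (6T16) of order 720; the others are excluded. The observed types are precisely the cycle types that occur in S_3 (6T2). Each of the other remaining candidates has further cycle types, and by the Chebotarev density theorem the matching factorization patterns would occur for a proportion of primes equal to their share of the group: C_6 (6T1) additionally contains elements of type 6 (2 of its 6 elements, about 33% of primes); D_6 (6T3) additionally contains elements of type 6, 2+2+1+1 (5 of its 12 elements, about 42% of primes); C_3 x S_3 (6T5) additionally contains elements of type 6, 3+1+1+1 (10 of its 18 elements, about 56% of primes); A_4 x C_2 (6T6) additionally contains elements of type 6, 2+2+1+1, 2+1+1+1+1 (14 of its 24 elements, about 58% of primes); S_4 (6T8) additionally contains elements of type 4+1+1, 2+2+1+1 (9 of its 24 elements, about 38% of primes); S_3 x S_3 (6T9) additionally contains elements of type 6, 3+1+1+1, 2+2+1+1 (25 of its 36 elements, about 69% of primes); S_4 x C_2 (6T11) additionally contains elements of type 6, 4+2, 4+1+1, 2+2+1+1, 2+1+1+1+1 (32 of its 48 elements, about 67% of primes); (S_3 x S_3) : C_2 (6T13) additionally contains elements of type 6, 4+2, 3+2+1, 3+1+1+1, 2+2+1+1, 2+1+1+1+1 (61 of its 72 elements, about 85% of primes); PGL(2,5) (6T14) additionally contains elements of type 6, 5+1, 4+1+1, 2+2+1+1 (89 of its 120 elements, about 74% of primes); S_6 (6T16) additionally contains elements of type 6, 5+1, 4+2, 4+1+1, 3+2+1, 3+1+1+1, 2+2+1+1, 2+1+1+1+1 (664 of its 720 elements, about 92% of primes). None of the 23 primes tested shows any such pattern (for each of these groups the chance of that is below 10^-4), which rules them out. Hence G = S_3 (6T2), of order 6. The Galois group S_3 (6T2) has order 6, so the splitting field has degree 6 over Q.

6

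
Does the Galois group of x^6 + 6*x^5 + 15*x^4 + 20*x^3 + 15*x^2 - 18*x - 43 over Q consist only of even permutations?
The polynomial is irreducible of degree 6 over Q. Its discriminant is 746496000000 = 864000^2, a perfect square. A Galois group lies in the alternating group exactly when the discriminant is a square in Q, so the Galois group (A_6) is contained in A_6.

Yes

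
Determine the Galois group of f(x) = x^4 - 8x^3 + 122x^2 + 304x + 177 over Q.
The polynomial is an irreducible quartic over Q and its discriminant is 16531787776 = 128576^2, a perfect square, so the Galois group is contained in A_4. The resolvent cubic y^3 - 122*y^2 - 3140*y - 17368 is irreducible over Q. An irreducible resolvent with square discriminant gives A_4.

A_4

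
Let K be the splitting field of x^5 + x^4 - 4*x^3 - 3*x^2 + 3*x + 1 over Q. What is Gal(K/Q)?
The polynomial f is an irreducible quintic over Q, so G = Gal(f/Q) is a transitive subgroup of S_5: one of C_5 (5T1, order 5), D_5 (5T2, order 10), F_20 (5T3, order 20), A_5 (5T4, order 60) or S_5 (5T5, order 120). The discriminant of f is 14641 = 121^2, a perfect square, so G is contained in A_5. The transitive groups of degree 5 contained in A_5 are: C_5 (5T1, order 5), D_5 (5T2, order 10), A_5 (5T4, order 60). By Dedekind's theorem, for a prime p not dividing disc(f) the degrees of the irreducible factors of f mod p form the cycle type of an element of G. Factoring f modulo the 14 such primes p <= 47 (skipping 11, which divides the discriminant), each new pattern first appears at: mod 2: f = (x^5 + x^4 + x^2 + x + 1), pattern 5; mod 23: f = (x + 9)(x + 12)(x + 13)(x + 17)(x + 19), pattern 1+1+1+1+1. No other pattern occurs in this range, so the set of observed cycle types is {5, 1+1+1+1+1}. The candidates containing elements of all these cycle types are C_5 (5T1) of order 5, D_5 (5T2) of order 10, A_5 (5T4) of order 60; the others are excluded. The observed types are precisely the cycle types that occur in C_5 (5T1). Each of the other remaining candidates has further cycle types, and by the Chebotarev density theorem the matching factorization patterns would occur for a proportion of primes equal to their share of the group: D_5 (5T2) additionally contains elements of type 2+2+1 (5 of its 10 elements, about 50% of primes); A_5 (5T4) additionally contains elements of type 3+1+1, 2+2+1 (35 of its 60 elements, about 58% of primes). None of the 14 primes tested shows any such pattern (for each of these groups the chance of that is below 10^-4), which rules them out. Hence G = C_5 (5T1), of order 5.

C_5 (order 5)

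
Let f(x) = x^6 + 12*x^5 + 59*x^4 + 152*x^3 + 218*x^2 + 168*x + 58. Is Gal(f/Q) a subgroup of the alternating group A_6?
No

The polynomial is irreducible of degree 6 over Q. Its discriminant is -5120000, which is not a perfect square. A Galois group lies in the alternating group exactly when the discriminant is a square in Q, so the Galois group (S_4) is not contained in A_6.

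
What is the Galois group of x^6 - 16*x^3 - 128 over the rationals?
The polynomial f is an irreducible sextic over Q, so G = Gal(f/Q) is one of the 16 transitive subgroups 6T1, ..., 6T16 of S_6. The discriminant of f is 5410421842378752, which is not a perfect square, so G is not contained in A_6. The transitive groups of degree 6 not contained in A_6 are: C_6 (6T1, order 6), S_3 (6T2, order 6), D_6 (6T3, order 12), C_3 x S_3 (6T5, order 18), A_4 x C_2 (6T6, order 24), S_4 (6T8, order 24), S_3 x S_3 (6T9, order 36), S_4 x C_2 (6T11, order 48), (S_3 x S_3) : C_2 (6T13, order 72), PGL(2,5) (6T14, order 120), S_6 (6T16, order 720). By Dedekind's theorem, for a prime p not dividing disc(f) the degrees of the irreducible factors of f mod p form the cycle type of an element of G. Factoring f modulo the 23 such primes p <= 97 (skipping 2, 3, which divide the discriminant), each new pattern first appears at: mod 5: f = (x^6 + 4x^3 + 2), pattern 6; mod 11: f = (x + 6)(x + 10)(x^2 + x + 1)(x^2 + 5x + 3), pattern 2+2+1+1; mod 13: f = (x + 4)(x + 10)(x + 12)(x^3 + 11), pattern 3+1+1+1; mod 31: f = (x^2 + 16x + 3)(x^2 + 18x + 13)(x^2 + 28x + 15), pattern 2+2+2; mod 97: f = (x^3 + 9)(x^3 + 72), pattern 3+3. No other pattern occurs in this range, so the set of observed cycle types is {6, 2+2+1+1, 3+1+1+1, 2+2+2, 3+3}. The candidates containing elements of all these cycle types are S_3 x S_3 (6T9) of order 36, (S_3 x S_3) : C_2 (6T13) of order 72, S_6 (6T16) of order 720; the others are excluded. The observed types are precisely the cycle types that occur in S_3 x S_3 (6T9) (apart from the identity). Each of the other remaining candidates has further cycle types, and by the Chebotarev density theorem the matching factorization patterns would occur for a proportion of primes equal to their share of the group: (S_3 x S_3) : C_2 (6T13) additionally contains elements of type 4+2, 3+2+1, 2+1+1+1+1 (36 of its 72 elements, about 50% of primes); S_6 (6T16) additionally contains elements of type 5+1, 4+2, 4+1+1, 3+2+1, 2+1+1+1+1 (459 of its 720 elements, about 64% of primes). None of the 23 primes tested shows any such pattern (for each of these groups the chance of that is below 10^-4), which rules them out. Hence G = S_3 x S_3 (6T9), of order 36.

S_3 x S_3 (also written G36-)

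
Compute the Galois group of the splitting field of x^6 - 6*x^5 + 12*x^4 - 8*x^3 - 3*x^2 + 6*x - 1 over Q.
The polynomial f is an irreducible sextic over Q, so G = Gal(f/Q) is one of the 16 transitive subgroups 6T1, ..., 6T16 of S_6. The discriminant of f is -419904, which is not a perfect square, so G is not contained in A_6. The transitive groups of degree 6 not contained in A_6 are: C_6 (6T1, order 6), S_3 (6T2, order 6), D_6 (6T3, order 12), C_3 x S_3 (6T5, order 18), A_4 x C_2 (6T6, order 24), S_4 (6T8, order 24), S_3 x S_3 (6T9, order 36), S_4 x C_2 (6T11, order 48), (S_3 x S_3) : C_2 (6T13, order 72), PGL(2,5) (6T14, order 120), S_6 (6T16, order 720). By Dedekind's theorem, for a prime p not dividing disc(f) the degrees of the irreducible factors of f mod p form the cycle type of an element of G. Factoring f modulo the 33 such primes p <= 149 (skipping 2, 3, which divide the discriminant), each new pattern first appears at: mod 5: f = (x^3 + x^2 + 4x + 1)(x^3 + 3x^2 + 4), pattern 3+3; mod 7: f = (x^6 + x^5 + 5x^4 + 6x^3 + 4x^2 + 6x + 6), pattern 6; mod 17: f = (x + 1)(x + 14)(x^2 + 15x + 7)(x^2 + 15x + 13), pattern 2+2+1+1; mod 19: f = (x + 5)(x + 6)(x + 11)(x + 12)(x^2 + 17x + 7), pattern 2+1+1+1+1; mod 71: f = (x^2 + 69x + 41)(x^2 + 69x + 46)(x^2 + 69x + 55), pattern 2+2+2. No other pattern occurs in this range, so the set of observed cycle types is {3+3, 6, 2+2+1+1, 2+1+1+1+1, 2+2+2}. The candidates containing elements of all these cycle types are A_4 x C_2 (6T6) of order 24, S_4 x C_2 (6T11) of order 48, (S_3 x S_3) : C_2 (6T13) of order 72, S_6 (6T16) of order 720; the others are excluded. The observed types are precisely the cycle types that occur in A_4 x C_2 (6T6) (apart from the identity). Each of the other remaining candidates has further cycle types, and by the Chebotarev density theorem the matching factorization patterns would occur for a proportion of primes equal to their share of the group: S_4 x C_2 (6T11) additionally contains elements of type 4+2, 4+1+1 (12 of its 48 elements, about 25% of primes); (S_3 x S_3) : C_2 (6T13) additionally contains elements of type 4+2, 3+2+1, 3+1+1+1 (34 of its 72 elements, about 47% of primes); S_6 (6T16) additionally contains elements of type 5+1, 4+2, 4+1+1, 3+2+1, 3+1+1+1 (484 of its 720 elements, about 67% of primes). None of the 33 primes tested shows any such pattern (for each of these groups the chance of that is below 10^-4), which rules them out. Hence G = A_4 x C_2 (6T6), of order 24.

6T6: A_4 x C_2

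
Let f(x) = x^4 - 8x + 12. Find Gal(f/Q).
The polynomial is an irreducible quartic over Q and its discriminant is 331776 = 576^2, a perfect square, so the Galois group is contained in A_4. The resolvent cubic y^3 - 48*y - 64 is irreducible over Q. An irreducible resolvent with square discriminant gives A_4.

4T4: A_4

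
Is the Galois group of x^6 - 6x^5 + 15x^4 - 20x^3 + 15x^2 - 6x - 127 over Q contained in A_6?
No

The polynomial is irreducible of degree 6 over Q. Its discriminant is 1603087953297408, which is not a perfect square. A Galois group lies in the alternating group exactly when the discriminant is a square in Q, so the Galois group (D_6) is not contained in A_6.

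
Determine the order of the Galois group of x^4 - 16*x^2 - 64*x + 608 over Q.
8

The degree of the splitting field over Q equals the order of the Galois group, so first determine the group. The polynomial is an irreducible quartic over Q and its discriminant is 39938162688, which is not a perfect square, so the Galois group is not contained in A_4. The resolvent cubic y^3 + 16*y^2 - 2432*y - 43008 has exactly one rational root, so the Galois group is C_4 or D_4. The quartic remains irreducible over Q(sqrt(disc)), so the group is D_4. The Galois group D_4 (4T3) has order 8, so the splitting field has degree 8 over Q.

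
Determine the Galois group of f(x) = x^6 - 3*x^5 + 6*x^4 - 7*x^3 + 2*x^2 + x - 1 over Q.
The polynomial f is an irreducible sextic over Q, so G = Gal(f/Q) is one of the 16 transitive subgroups 6T1, ..., 6T16 of S_6. The discriminant of f is 810448, which is not a perfect square, so G is not contained in A_6. The transitive groups of degree 6 not contained in A_6 are: C_6 (6T1, order 6), S_3 (6T2, order 6), D_6 (6T3, order 12), C_3 x S_3 (6T5, order 18), A_4 x C_2 (6T6, order 24), S_4 (6T8, order 24), S_3 x S_3 (6T9, order 36), S_4 x C_2 (6T11, order 48), (S_3 x S_3) : C_2 (6T13, order 72), PGL(2,5) (6T14, order 120), S_6 (6T16, order 720). By Dedekind's theorem, for a prime p not dividing disc(f) the degrees of the irreducible factors of f mod p form the cycle type of an element of G. Factoring f modulo the 22 such primes p <= 89 (skipping 2, 37, which divide the discriminant), each new pattern first appears at: mod 3: f = (x^3 + x^2 + x + 2)(x^3 + 2x^2 + 1), pattern 3+3; mod 5: f = (x^2 + 3)(x^2 + 3x + 4)(x^2 + 4x + 2), pattern 2+2+2; mod 17: f = (x + 1)(x + 15)(x^4 + 15x^3 + 6x^2 + 12x + 9), pattern 4+1+1; mod 67: f = (x + 4)(x + 62)(x^2 + 66x + 40)(x^2 + 66x + 50), pattern 2+2+1+1. No other pattern occurs in this range, so the set of observed cycle types is {3+3, 2+2+2, 4+1+1, 2+2+1+1}. The candidates containing elements of all these cycle types are S_4 (6T8) of order 24, S_4 x C_2 (6T11) of order 48, PGL(2,5) (6T14) of order 120, S_6 (6T16) of order 720; the others are excluded. The observed types are precisely the cycle types that occur in S_4 (6T8) (apart from the identity). Each of the other remaining candidates has further cycle types, and by the Chebotarev density theorem the matching factorization patterns would occur for a proportion of primes equal to their share of the group: S_4 x C_2 (6T11) additionally contains elements of type 6, 4+2, 2+1+1+1+1 (17 of its 48 elements, about 35% of primes); PGL(2,5) (6T14) additionally contains elements of type 6, 5+1 (44 of its 120 elements, about 37% of primes); S_6 (6T16) additionally contains elements of type 6, 5+1, 4+2, 3+2+1, 3+1+1+1, 2+1+1+1+1 (529 of its 720 elements, about 73% of primes). None of the 22 primes tested shows any such pattern (for each of these groups the chance of that is below 10^-4), which rules them out. Hence G = S_4 (6T8), of order 24.

S_4 (also written S4-)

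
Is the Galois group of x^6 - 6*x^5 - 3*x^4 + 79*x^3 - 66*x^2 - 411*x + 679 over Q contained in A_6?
No

The polynomial is irreducible of degree 6 over Q. Its discriminant is -152796047606667, which is not a perfect square. A Galois group lies in the alternating group exactly when the discriminant is a square in Q, so the Galois group (C_3 x S_3) is not contained in A_6.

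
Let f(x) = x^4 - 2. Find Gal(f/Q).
The polynomial is an irreducible quartic over Q and its discriminant is -2048, which is not a perfect square, so the Galois group is not contained in A_4. The resolvent cubic y^3 + 8*y has exactly one rational root, so the Galois group is C_4 or D_4. The quartic remains irreducible over Q(sqrt(disc)), so the group is D_4.

4T3: D_4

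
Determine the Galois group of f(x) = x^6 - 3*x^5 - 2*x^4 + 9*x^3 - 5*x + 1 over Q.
S_3

The polynomial f is an irreducible sextic over Q, so G = Gal(f/Q) is one of the 16 transitive subgroups 6T1, ..., 6T16 of S_6. The discriminant of f is 810448, which is not a perfect square, so G is not contained in A_6. The transitive groups of degree 6 not contained in A_6 are: C_6 (6T1, order 6), S_3 (6T2, order 6), D_6 (6T3, order 12), C_3 x S_3 (6T5, order 18), A_4 x C_2 (6T6, order 24), S_4 (6T8, order 24), S_3 x S_3 (6T9, order 36), S_4 x C_2 (6T11, order 48), (S_3 x S_3) : C_2 (6T13, order 72), PGL(2,5) (6T14, order 120), S_6 (6T16, order 720). By Dedekind's theorem, for a prime p not dividing disc(f) the degrees of the irreducible factors of f mod p form the cycle type of an element of G. Factoring f modulo the 23 such primes p <= 97 (skipping 2, 37, which divide the discriminant), each new pattern first appears at: mod 3: f = (x^3 + x^2 + 2)(x^3 + 2x^2 + 2x + 2), pattern 3+3; mod 5: f = (x^2 + 2)(x^2 + 3x + 3)(x^2 + 4x + 1), pattern 2+2+2; mod 67: f = (x + 2)(x + 18)(x + 30)(x + 36)(x + 48)(x + 64), pattern 1+1+1+1+1+1. No other pattern occurs in this range, so the set of observed cycle types is {3+3, 2+2+2, 1+1+1+1+1+1}. The candidates containing elements of all these cycle types are C_6 (6T1) of order 6, S_3 (6T2) of order 6, D_6 (6T3) of order 12, C_3 x S_3 (6T5) of order 18, A_4 x C_2 (6T6) of order 24, S_4 (6T8) of order 24, S_3 x S_3 (6T9) of order 36, S_4 x C_2 (6T11) of order 48, (S_3 x S_3) : C_2 (6T13) of order 72, PGL(2,5) (6T14) of order 120, S_6 (6T16) of order 720; the others are excluded. The observed types are precisely the cycle types that occur in S_3 (6T2). Each of the other remaining candidates has further cycle types, and by the Chebotarev density theorem the matching factorization patterns would occur for a proportion of primes equal to their share of the group: C_6 (6T1) additionally contains elements of type 6 (2 of its 6 elements, about 33% of primes); D_6 (6T3) additionally contains elements of type 6, 2+2+1+1 (5 of its 12 elements, about 42% of primes); C_3 x S_3 (6T5) additionally contains elements of type 6, 3+1+1+1 (10 of its 18 elements, about 56% of primes); A_4 x C_2 (6T6) additionally contains elements of type 6, 2+2+1+1, 2+1+1+1+1 (14 of its 24 elements, about 58% of primes); S_4 (6T8) additionally contains elements of type 4+1+1, 2+2+1+1 (9 of its 24 elements, about 38% of primes); S_3 x S_3 (6T9) additionally contains elements of type 6, 3+1+1+1, 2+2+1+1 (25 of its 36 elements, about 69% of primes); S_4 x C_2 (6T11) additionally contains elements of type 6, 4+2, 4+1+1, 2+2+1+1, 2+1+1+1+1 (32 of its 48 elements, about 67% of primes); (S_3 x S_3) : C_2 (6T13) additionally contains elements of type 6, 4+2, 3+2+1, 3+1+1+1, 2+2+1+1, 2+1+1+1+1 (61 of its 72 elements, about 85% of primes); PGL(2,5) (6T14) additionally contains elements of type 6, 5+1, 4+1+1, 2+2+1+1 (89 of its 120 elements, about 74% of primes); S_6 (6T16) additionally contains elements of type 6, 5+1, 4+2, 4+1+1, 3+2+1, 3+1+1+1, 2+2+1+1, 2+1+1+1+1 (664 of its 720 elements, about 92% of primes). None of the 23 primes tested shows any such pattern (for each of these groups the chance of that is below 10^-4), which rules them out. Hence G = S_3 (6T2), of order 6.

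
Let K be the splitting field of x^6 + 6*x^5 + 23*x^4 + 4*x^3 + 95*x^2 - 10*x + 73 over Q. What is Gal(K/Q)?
The polynomial f is an irreducible sextic over Q, so G = Gal(f/Q) is one of the 16 transitive subgroups 6T1, ..., 6T16 of S_6. The discriminant of f is -7990769474338816, which is not a perfect square, so G is not contained in A_6. The transitive groups of degree 6 not contained in A_6 are: C_6 (6T1, order 6), S_3 (6T2, order 6), D_6 (6T3, order 12), C_3 x S_3 (6T5, order 18), A_4 x C_2 (6T6, order 24), S_4 (6T8, order 24), S_3 x S_3 (6T9, order 36), S_4 x C_2 (6T11, order 48), (S_3 x S_3) : C_2 (6T13, order 72), PGL(2,5) (6T14, order 120), S_6 (6T16, order 720). By Dedekind's theorem, for a prime p not dividing disc(f) the degrees of the irreducible factors of f mod p form the cycle type of an element of G. Factoring f modulo the 17 such primes p <= 71 (skipping 2, 11, 31, which divide the discriminant), each new pattern first appears at: mod 3: f = (x + 1)(x + 2)(x^4 + x + 2), pattern 4+1+1; mod 5: f = (x^3 + 2x^2 + 1)(x^3 + 4x^2 + 3), pattern 3+3; mod 7: f = (x^6 + 6x^5 + 2x^4 + 4x^3 + 4x^2 + 4x + 3), pattern 6; mod 13: f = (x^2 + 4x + 2)(x^4 + 2x^3 + 4), pattern 4+2; mod 37: f = (x + 4)(x + 24)(x^2 + 7x + 5)(x^2 + 8x + 1), pattern 2+2+1+1; mod 47: f = (x + 4)(x + 14)(x + 40)(x + 41)(x^2 + x + 13), pattern 2+1+1+1+1; mod 67: f = (x^2 + 33x + 57)(x^2 + 53x + 65)(x^2 + 54x + 7), pattern 2+2+2. No other pattern occurs in this range, so the set of observed cycle types is {4+1+1, 3+3, 6, 4+2, 2+2+1+1, 2+1+1+1+1, 2+2+2}. The candidates containing elements of all these cycle types are S_4 x C_2 (6T11) of order 48, S_6 (6T16) of order 720; the others are excluded. The observed types are precisely the cycle types that occur in S_4 x C_2 (6T11) (apart from the identity). Each of the other remaining candidates has further cycle types, and by the Chebotarev density theorem the matching factorization patterns would occur for a proportion of primes equal to their share of the group: S_6 (6T16) additionally contains elements of type 5+1, 3+2+1, 3+1+1+1 (304 of its 720 elements, about 42% of primes). None of the 17 primes tested shows any such pattern (for each of these groups the chance of that is below 10^-4), which rules them out. Hence G = S_4 x C_2 (6T11), of order 48.

6T11: S_4 x C_2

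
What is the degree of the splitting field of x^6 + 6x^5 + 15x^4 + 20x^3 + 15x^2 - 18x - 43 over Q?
360

The degree of the splitting field over Q equals the order of the Galois group, so first determine the group. The polynomial f is an irreducible sextic over Q, so G = Gal(f/Q) is one of the 16 transitive subgroups 6T1, ..., 6T16 of S_6. The discriminant of f is 746496000000 = 864000^2, a perfect square, so G is contained in A_6. The transitive groups of degree 6 contained in A_6 are: A_4 (6T4, order 12), S_4 (6T7, order 24), (C_3 x C_3) : C_4 (6T10, order 36), PSL(2,5) (6T12, order 60), A_6 (6T15, order 360). By Dedekind's theorem, for a prime p not dividing disc(f) the degrees of the irreducible factors of f mod p form the cycle type of an element of G. Factoring f modulo the 6 such primes p <= 23 (skipping 2, 3, 5, which divide the discriminant), each new pattern first appears at: mod 7: f = (x + 5)(x^5 + x^4 + 3x^3 + 5x^2 + 4x + 4), pattern 5+1; mod 23: f = (x + 3)(x + 12)(x + 17)(x^3 + 20x^2 + 4x + 15), pattern 3+1+1+1. No other pattern occurs in this range, so the set of observed cycle types is {5+1, 3+1+1+1}. Among the candidates above, the only group containing elements of all these cycle types is A_6 (6T15) — each of A_4 (6T4), S_4 (6T7), (C_3 x C_3) : C_4 (6T10), PSL(2,5) (6T12) lacks at least one of them. Hence G = A_6 (6T15), of order 360. The Galois group A_6 (6T15) has order 360, so the splitting field has degree 360 over Q.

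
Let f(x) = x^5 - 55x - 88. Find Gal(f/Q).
A_5 (order 60)

The polynomial f is an irreducible quintic over Q, so G = Gal(f/Q) is a transitive subgroup of S_5: one of C_5 (5T1, order 5), D_5 (5T2, order 10), F_20 (5T3, order 20), A_5 (5T4, order 60) or S_5 (5T5, order 120). The discriminant of f is 58564000000 = 242000^2, a perfect square, so G is contained in A_5. The transitive groups of degree 5 contained in A_5 are: C_5 (5T1, order 5), D_5 (5T2, order 10), A_5 (5T4, order 60). By Dedekind's theorem, for a prime p not dividing disc(f) the degrees of the irreducible factors of f mod p form the cycle type of an element of G. Factoring f modulo the 3 such primes p <= 13 (skipping 2, 5, 11, which divide the discriminant), each new pattern first appears at: mod 3: f = (x^5 + 2x + 2), pattern 5; mod 13: f = (x + 5)(x + 7)(x^3 + x^2 + 5x + 9), pattern 3+1+1. No other pattern occurs in this range, so the set of observed cycle types is {5, 3+1+1}. Among the candidates above, the only group containing elements of all these cycle types is A_5 (5T4) — each of C_5 (5T1), D_5 (5T2) lacks at least one of them. Hence G = A_5 (5T4), of order 60.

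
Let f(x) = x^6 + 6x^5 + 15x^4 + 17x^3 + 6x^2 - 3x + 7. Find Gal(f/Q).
6T5: C_3 x S_3

The polynomial f is an irreducible sextic over Q, so G = Gal(f/Q) is one of the 16 transitive subgroups 6T1, ..., 6T16 of S_6. The discriminant of f is -1162261467, which is not a perfect square, so G is not contained in A_6. The transitive groups of degree 6 not contained in A_6 are: C_6 (6T1, order 6), S_3 (6T2, order 6), D_6 (6T3, order 12), C_3 x S_3 (6T5, order 18), A_4 x C_2 (6T6, order 24), S_4 (6T8, order 24), S_3 x S_3 (6T9, order 36), S_4 x C_2 (6T11, order 48), (S_3 x S_3) : C_2 (6T13, order 72), PGL(2,5) (6T14, order 120), S_6 (6T16, order 720). By Dedekind's theorem, for a prime p not dividing disc(f) the degrees of the irreducible factors of f mod p form the cycle type of an element of G. Factoring f modulo the 33 such primes p <= 139 (skipping 3, which divides the discriminant), each new pattern first appears at: mod 2: f = (x^6 + x^4 + x^3 + x + 1), pattern 6; mod 7: f = (x)(x + 4)(x + 6)(x^3 + 3x^2 + 3x + 6), pattern 3+1+1+1; mod 17: f = (x^2 + 14)(x^2 + 8x + 5)(x^2 + 15x + 12), pattern 2+2+2; mod 19: f = (x^3 + 3x^2 + 3x + 3)(x^3 + 3x^2 + 3x + 15), pattern 3+3; mod 73: f = (x + 28)(x + 36)(x + 50)(x + 51)(x + 62)(x + 71), pattern 1+1+1+1+1+1. No other pattern occurs in this range, so the set of observed cycle types is {6, 3+1+1+1, 2+2+2, 3+3, 1+1+1+1+1+1}. The candidates containing elements of all these cycle types are C_3 x S_3 (6T5) of order 18, S_3 x S_3 (6T9) of order 36, (S_3 x S_3) : C_2 (6T13) of order 72, S_6 (6T16) of order 720; the others are excluded. The observed types are precisely the cycle types that occur in C_3 x S_3 (6T5). Each of the other remaining candidates has further cycle types, and by the Chebotarev density theorem the matching factorization patterns would occur for a proportion of primes equal to their share of the group: S_3 x S_3 (6T9) additionally contains elements of type 2+2+1+1 (9 of its 36 elements, about 25% of primes); (S_3 x S_3) : C_2 (6T13) additionally contains elements of type 4+2, 3+2+1, 2+2+1+1, 2+1+1+1+1 (45 of its 72 elements, about 62% of primes); S_6 (6T16) additionally contains elements of type 5+1, 4+2, 4+1+1, 3+2+1, 2+2+1+1, 2+1+1+1+1 (504 of its 720 elements, about 70% of primes). None of the 33 primes tested shows any such pattern (for each of these groups the chance of that is below 10^-4), which rules them out. Hence G = C_3 x S_3 (6T5), of order 18.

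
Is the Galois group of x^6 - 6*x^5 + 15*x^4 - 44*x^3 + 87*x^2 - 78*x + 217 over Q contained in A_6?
The polynomial is irreducible of degree 6 over Q. Its discriminant is -190210142896128, which is not a perfect square. A Galois group lies in the alternating group exactly when the discriminant is a square in Q, so the Galois group (C_3 x S_3) is not contained in A_6.

No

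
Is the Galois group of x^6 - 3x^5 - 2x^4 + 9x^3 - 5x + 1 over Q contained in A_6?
No

The polynomial is irreducible of degree 6 over Q. Its discriminant is 810448, which is not a perfect square. A Galois group lies in the alternating group exactly when the discriminant is a square in Q, so the Galois group (S_3) is not contained in A_6.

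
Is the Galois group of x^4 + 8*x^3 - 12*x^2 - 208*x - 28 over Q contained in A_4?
No

The polynomial is irreducible of degree 4 over Q. Its discriminant is -14447280128, which is not a perfect square. A Galois group lies in the alternating group exactly when the discriminant is a square in Q, so the Galois group (D_4) is not contained in A_4.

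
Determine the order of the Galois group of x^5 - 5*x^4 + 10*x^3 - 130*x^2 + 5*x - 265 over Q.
The degree of the splitting field over Q equals the order of the Galois group, so first determine the group. The polynomial f is an irreducible quintic over Q, so G = Gal(f/Q) is a transitive subgroup of S_5: one of C_5 (5T1, order 5), D_5 (5T2, order 10), F_20 (5T3, order 20), A_5 (5T4, order 60) or S_5 (5T5, order 120). The discriminant of f is 446172364800000, which is not a perfect square, so G is not contained in A_5. The transitive groups of degree 5 not contained in A_5 are: F_20 (5T3, order 20), S_5 (5T5, order 120). By Dedekind's theorem, for a prime p not dividing disc(f) the degrees of the irreducible factors of f mod p form the cycle type of an element of G. Factoring f modulo the 18 such primes p <= 79 (skipping 2, 3, 5, 41, which divide the discriminant), each new pattern first appears at: mod 7: f = (x + 2)(x^4 + 3x^2 + 4x + 4), pattern 4+1; mod 11: f = (x^5 + 6x^4 + 10x^3 + 2x^2 + 5x + 10), pattern 5; mod 19: f = (x + 7)(x^2 + x + 11)(x^2 + 6x + 1), pattern 2+2+1. No other pattern occurs in this range, so the set of observed cycle types is {4+1, 5, 2+2+1}. The candidates containing elements of all these cycle types are F_20 (5T3) of order 20, S_5 (5T5) of order 120; the others are excluded. The observed types are precisely the cycle types that occur in F_20 (5T3) (apart from the identity). Each of the other remaining candidates has further cycle types, and by the Chebotarev density theorem the matching factorization patterns would occur for a proportion of primes equal to their share of the group: S_5 (5T5) additionally contains elements of type 3+2, 3+1+1, 2+1+1+1 (50 of its 120 elements, about 42% of primes). None of the 18 primes tested shows any such pattern (for each of these groups the chance of that is below 10^-4), which rules them out. Hence G = F_20 (5T3), of order 20. The Galois group F_20 (5T3) has order 20, so the splitting field has degree 20 over Q.

20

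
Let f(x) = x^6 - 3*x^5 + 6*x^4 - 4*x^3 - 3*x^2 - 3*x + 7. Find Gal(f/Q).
C_3 x S_3, the group 6T5 of order 18

The polynomial f is an irreducible sextic over Q, so G = Gal(f/Q) is one of the 16 transitive subgroups 6T1, ..., 6T16 of S_6. The discriminant of f is -51195483, which is not a perfect square, so G is not contained in A_6. The transitive groups of degree 6 not contained in A_6 are: C_6 (6T1, order 6), S_3 (6T2, order 6), D_6 (6T3, order 12), C_3 x S_3 (6T5, order 18), A_4 x C_2 (6T6, order 24), S_4 (6T8, order 24), S_3 x S_3 (6T9, order 36), S_4 x C_2 (6T11, order 48), (S_3 x S_3) : C_2 (6T13, order 72), PGL(2,5) (6T14, order 120), S_6 (6T16, order 720). By Dedekind's theorem, for a prime p not dividing disc(f) the degrees of the irreducible factors of f mod p form the cycle type of an element of G. Factoring f modulo the 33 such primes p <= 149 (skipping 3, 17, which divide the discriminant), each new pattern first appears at: mod 2: f = (x^6 + x^5 + x^2 + x + 1), pattern 6; mod 7: f = (x)(x + 1)(x + 5)(x^3 + 5x^2 + 6x + 5), pattern 3+1+1+1; mod 19: f = (x^3 + 2x^2 + 14x + 14)(x^3 + 14x^2 + 2x + 10), pattern 3+3; mod 53: f = (x^2 + 25x + 17)(x^2 + 35x + 25)(x^2 + 43x + 7), pattern 2+2+2; mod 73: f = (x + 34)(x + 42)(x + 43)(x + 50)(x + 52)(x + 68), pattern 1+1+1+1+1+1. No other pattern occurs in this range, so the set of observed cycle types is {6, 3+1+1+1, 3+3, 2+2+2, 1+1+1+1+1+1}. The candidates containing elements of all these cycle types are C_3 x S_3 (6T5) of order 18, S_3 x S_3 (6T9) of order 36, (S_3 x S_3) : C_2 (6T13) of order 72, S_6 (6T16) of order 720; the others are excluded. The observed types are precisely the cycle types that occur in C_3 x S_3 (6T5). Each of the other remaining candidates has further cycle types, and by the Chebotarev density theorem the matching factorization patterns would occur for a proportion of primes equal to their share of the group: S_3 x S_3 (6T9) additionally contains elements of type 2+2+1+1 (9 of its 36 elements, about 25% of primes); (S_3 x S_3) : C_2 (6T13) additionally contains elements of type 4+2, 3+2+1, 2+2+1+1, 2+1+1+1+1 (45 of its 72 elements, about 62% of primes); S_6 (6T16) additionally contains elements of type 5+1, 4+2, 4+1+1, 3+2+1, 2+2+1+1, 2+1+1+1+1 (504 of its 720 elements, about 70% of primes). None of the 33 primes tested shows any such pattern (for each of these groups the chance of that is below 10^-4), which rules them out. Hence G = C_3 x S_3 (6T5), of order 18.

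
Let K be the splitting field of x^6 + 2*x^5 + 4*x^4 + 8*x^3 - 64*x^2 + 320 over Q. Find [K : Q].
The degree of the splitting field over Q equals the order of the Galois group, so first determine the group. The polynomial f is an irreducible sextic over Q, so G = Gal(f/Q) is one of the 16 transitive subgroups 6T1, ..., 6T16 of S_6. The discriminant of f is 564385546240000 = 23756800^2, a perfect square, so G is contained in A_6. The transitive groups of degree 6 contained in A_6 are: A_4 (6T4, order 12), S_4 (6T7, order 24), (C_3 x C_3) : C_4 (6T10, order 36), PSL(2,5) (6T12, order 60), A_6 (6T15, order 360). By Dedekind's theorem, for a prime p not dividing disc(f) the degrees of the irreducible factors of f mod p form the cycle type of an element of G. Factoring f modulo the 19 such primes p <= 79 (skipping 2, 5, 29, which divide the discriminant), each new pattern first appears at: mod 3: f = (x^2 + 1)(x^4 + 2x^3 + 2), pattern 4+2; mod 11: f = (x^3 + 5x^2 + 9x + 3)(x^3 + 8x^2 + 10x + 4), pattern 3+3; mod 19: f = (x + 3)(x + 5)(x^2 + 5x + 15)(x^2 + 8x + 1), pattern 2+2+1+1; mod 61: f = (x + 9)(x + 23)(x + 56)(x^3 + 36x^2 + 22x + 38), pattern 3+1+1+1. No other pattern occurs in this range, so the set of observed cycle types is {4+2, 3+3, 2+2+1+1, 3+1+1+1}. The candidates containing elements of all these cycle types are (C_3 x C_3) : C_4 (6T10) of order 36, A_6 (6T15) of order 360; the others are excluded. The observed types are precisely the cycle types that occur in (C_3 x C_3) : C_4 (6T10) (apart from the identity). Each of the other remaining candidates has further cycle types, and by the Chebotarev density theorem the matching factorization patterns would occur for a proportion of primes equal to their share of the group: A_6 (6T15) additionally contains elements of type 5+1 (144 of its 360 elements, about 40% of primes). None of the 19 primes tested shows any such pattern (for each of these groups the chance of that is below 10^-4), which rules them out. Hence G = (C_3 x C_3) : C_4 (6T10), of order 36. The Galois group (C_3 x C_3) : C_4 (6T10) has order 36, so the splitting field has degree 36 over Q.

36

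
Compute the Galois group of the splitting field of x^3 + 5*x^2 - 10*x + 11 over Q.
The polynomial is an irreducible cubic over Q and its discriminant is -12167, which is not a perfect square. For an irreducible cubic, a non-square discriminant gives Galois group S_3.

S_3 (order 6)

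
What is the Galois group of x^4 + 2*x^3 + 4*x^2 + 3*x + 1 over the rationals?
The polynomial is an irreducible quartic over Q and its discriminant is 125, which is not a perfect square, so the Galois group is not contained in A_4. The resolvent cubic y^3 - 4*y^2 + 2*y + 3 has exactly one rational root, so the Galois group is C_4 or D_4. The quartic becomes reducible over Q(sqrt(disc)), so the group is C_4.

C_4, the cyclic group of order 4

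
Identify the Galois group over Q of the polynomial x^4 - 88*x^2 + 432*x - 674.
D_4 (order 8)

The polynomial is an irreducible quartic over Q and its discriminant is -13098682368, which is not a perfect square, so the Galois group is not contained in A_4. The resolvent cubic y^3 + 88*y^2 + 2696*y + 50624 has exactly one rational root, so the Galois group is C_4 or D_4. The quartic remains irreducible over Q(sqrt(disc)), so the group is D_4.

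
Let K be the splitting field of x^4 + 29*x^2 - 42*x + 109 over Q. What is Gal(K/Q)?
V_4, the Klein four-group

The polynomial is an irreducible quartic over Q and its discriminant is 832899600 = 28860^2, a perfect square, so the Galois group is contained in A_4. The resolvent cubic y^3 - 29*y^2 - 436*y + 10880 splits completely over Q, which gives the Klein four-group V_4.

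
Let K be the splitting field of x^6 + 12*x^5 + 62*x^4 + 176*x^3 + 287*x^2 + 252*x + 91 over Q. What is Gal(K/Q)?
A_4, A_4 acting on 6 points

The polynomial f is an irreducible sextic over Q, so G = Gal(f/Q) is one of the 16 transitive subgroups 6T1, ..., 6T16 of S_6. The discriminant of f is 153664 = 392^2, a perfect square, so G is contained in A_6. The transitive groups of degree 6 contained in A_6 are: A_4 (6T4, order 12), S_4 (6T7, order 24), (C_3 x C_3) : C_4 (6T10, order 36), PSL(2,5) (6T12, order 60), A_6 (6T15, order 360). By Dedekind's theorem, for a prime p not dividing disc(f) the degrees of the irreducible factors of f mod p form the cycle type of an element of G. Factoring f modulo the 33 such primes p <= 149 (skipping 2, 7, which divide the discriminant), each new pattern first appears at: mod 3: f = (x^3 + x^2 + x + 2)(x^3 + 2x^2 + 2x + 2), pattern 3+3; mod 13: f = (x)(x + 4)(x^2 + 4x + 2)(x^2 + 4x + 12), pattern 2+2+1+1. No other pattern occurs in this range, so the set of observed cycle types is {3+3, 2+2+1+1}. The candidates containing elements of all these cycle types are A_4 (6T4) of order 12, S_4 (6T7) of order 24, (C_3 x C_3) : C_4 (6T10) of order 36, PSL(2,5) (6T12) of order 60, A_6 (6T15) of order 360; the others are excluded. The observed types are precisely the cycle types that occur in A_4 (6T4) (apart from the identity). Each of the other remaining candidates has further cycle types, and by the Chebotarev density theorem the matching factorization patterns would occur for a proportion of primes equal to their share of the group: S_4 (6T7) additionally contains elements of type 4+2 (6 of its 24 elements, about 25% of primes); (C_3 x C_3) : C_4 (6T10) additionally contains elements of type 4+2, 3+1+1+1 (22 of its 36 elements, about 61% of primes); PSL(2,5) (6T12) additionally contains elements of type 5+1 (24 of its 60 elements, about 40% of primes); A_6 (6T15) additionally contains elements of type 5+1, 4+2, 3+1+1+1 (274 of its 360 elements, about 76% of primes). None of the 33 primes tested shows any such pattern (for each of these groups the chance of that is below 10^-4), which rules them out. Hence G = A_4 (6T4), of order 12.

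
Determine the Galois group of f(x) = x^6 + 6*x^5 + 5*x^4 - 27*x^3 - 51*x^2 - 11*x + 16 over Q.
The polynomial f is an irreducible sextic over Q, so G = Gal(f/Q) is one of the 16 transitive subgroups 6T1, ..., 6T16 of S_6. The discriminant of f is 30991489 = 5567^2, a perfect square, so G is contained in A_6. The transitive groups of degree 6 contained in A_6 are: A_4 (6T4, order 12), S_4 (6T7, order 24), (C_3 x C_3) : C_4 (6T10, order 36), PSL(2,5) (6T12, order 60), A_6 (6T15, order 360). By Dedekind's theorem, for a prime p not dividing disc(f) the degrees of the irreducible factors of f mod p form the cycle type of an element of G. Factoring f modulo the 21 such primes p <= 79 (skipping 19, which divides the discriminant), each new pattern first appears at: mod 2: f = (x)(x^5 + x^3 + x^2 + x + 1), pattern 5+1; mod 7: f = (x^3 + x^2 + 3x + 1)(x^3 + 5x^2 + 4x + 2), pattern 3+3; mod 61: f = (x + 38)(x + 60)(x^2 + 13x + 60)(x^2 + 17x + 55), pattern 2+2+1+1. No other pattern occurs in this range, so the set of observed cycle types is {5+1, 3+3, 2+2+1+1}. The candidates containing elements of all these cycle types are PSL(2,5) (6T12) of order 60, A_6 (6T15) of order 360; the others are excluded. The observed types are precisely the cycle types that occur in PSL(2,5) (6T12) (apart from the identity). Each of the other remaining candidates has further cycle types, and by the Chebotarev density theorem the matching factorization patterns would occur for a proportion of primes equal to their share of the group: A_6 (6T15) additionally contains elements of type 4+2, 3+1+1+1 (130 of its 360 elements, about 36% of primes). None of the 21 primes tested shows any such pattern (for each of these groups the chance of that is below 10^-4), which rules them out. Hence G = PSL(2,5) (6T12), of order 60.

PSL(2,5), A_5 acting on 6 points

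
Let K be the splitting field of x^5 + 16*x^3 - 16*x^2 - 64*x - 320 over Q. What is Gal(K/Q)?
The polynomial f is an irreducible quintic over Q, so G = Gal(f/Q) is a transitive subgroup of S_5: one of C_5 (5T1, order 5), D_5 (5T2, order 10), F_20 (5T3, order 20), A_5 (5T4, order 60) or S_5 (5T5, order 120). The discriminant of f is 58639003942912, which is not a perfect square, so G is not contained in A_5. The transitive groups of degree 5 not contained in A_5 are: F_20 (5T3, order 20), S_5 (5T5, order 120). By Dedekind's theorem, for a prime p not dividing disc(f) the degrees of the irreducible factors of f mod p form the cycle type of an element of G. Factoring f modulo the 5 such primes p <= 13 (skipping 2, which divides the discriminant), each new pattern first appears at: mod 3: f = (x^5 + x^3 + 2x^2 + 2x + 1), pattern 5; mod 5: f = (x)(x^4 + x^2 + 4x + 1), pattern 4+1; mod 13: f = (x + 2)(x + 5)(x^3 + 6x^2 + 3x + 7), pattern 3+1+1. No other pattern occurs in this range, so the set of observed cycle types is {5, 4+1, 3+1+1}. Among the candidates above, the only group containing elements of all these cycle types is S_5 (5T5) — F_20 (5T3) lacks at least one of them. Hence G = S_5 (5T5), of order 120.

S_5 (order 120)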